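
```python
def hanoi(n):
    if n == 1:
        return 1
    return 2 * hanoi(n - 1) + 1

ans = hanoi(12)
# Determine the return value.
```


hanoi(12)
= 2 * hanoi(11) + 1
= 2 * (2 * hanoi(10) + 1) + 1
= 2 * (2 * (2 * hanoi(9) + 1) + 1) + 1
= 2 * (2 * (2 * (2 * hanoi(8) + 1) + 1) + 1) + 1
= 2 * (2 * (2 * (2 * (2 * hanoi(7) + 1) + 1) + 1) + 1) + 1
= 2 * (2 * (2 * (2 * (2 * (2 * hanoi(6) + 1) + 1) + 1) + 1) + 1) + 1
= 2 * (2 * (2 * (2 * (2 * (2 * (2 * hanoi(5) + 1) + 1) + 1) + 1) + 1) + 1) + 1
= 2 * (2 * (2 * (2 * (2 * (2 * (2 * (2 * hanoi(4) + 1) + 1) + 1) + 1) + 1) + 1) + 1) + 1
= 2 * (2 * (2 * (2 * (2 * (2 * (2 * (2 * (2 * hanoi(3) + 1) + 1) + 1) + 1) + 1) + 1) + 1) + 1) + 1
= 2 * (2 * (2 * (2 * (2 * (2 * (2 * (2 * (2 * (2 * hanoi(2) + 1) + 1) + 1) + 1) + 1) + 1) + 1) + 1) + 1) + 1
= 2 * (2 * (2 * (2 * (2 * (2 * (2 * (2 * (2 * (2 * (2 * hanoi(1) + 1) + 1) + 1) + 1) + 1) + 1) + 1) + 1) + 1) + 1) + 1
Now compute bottom-up:
hanoi(1) = 1
hanoi(2) = 2 * 1 + 1 = 3
hanoi(3) = 2 * 3 + 1 = 7
hanoi(4) = 2 * 7 + 1 = 15
hanoi(5) = 2 * 15 + 1 = 31
hanoi(6) = 2 * 31 + 1 = 63
hanoi(7) = 2 * 63 + 1 = 127
hanoi(8) = 2 * 127 + 1 = 255
hanoi(9) = 2 * 255 + 1 = 511
hanoi(10) = 2 * 511 + 1 = 1023
hanoi(11) = 2 * 1023 + 1 = 2047
hanoi(12) = 2 * 2047 + 1 = 4095
= 4095


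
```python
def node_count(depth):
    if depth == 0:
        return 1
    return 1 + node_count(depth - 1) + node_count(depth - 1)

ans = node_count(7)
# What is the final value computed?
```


node_count(7)
= 1 + node_count(6) + node_count(6)
= 1 + 2 * node_count(6)
node_count(k) = 2^(k+1) - 1
node_count(0) = 1
node_count(1) = 3
node_count(2) = 7
node_count(3) = 15
node_count(4) = 31
node_count(7) = 2^8 - 1 = 255


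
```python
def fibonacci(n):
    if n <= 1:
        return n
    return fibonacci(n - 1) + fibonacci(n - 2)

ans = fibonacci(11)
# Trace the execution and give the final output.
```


fibonacci(11)
= fibonacci(10) + fibonacci(9)
= (fibonacci(9) + fibonacci(8)) + fibonacci(9)
Computing bottom-up: fibonacci(0)=0, fibonacci(1)=1, fibonacci(2)=1, fibonacci(3)=2, fibonacci(4)=3, fibonacci(5)=5, fibonacci(6)=8, fibonacci(7)=13, fibonacci(8)=21, fibonacci(9)=34, fibonacci(10)=55, fibonacci(11)=89
= 89


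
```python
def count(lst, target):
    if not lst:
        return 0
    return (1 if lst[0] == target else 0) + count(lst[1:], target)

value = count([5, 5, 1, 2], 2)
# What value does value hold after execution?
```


count([5, 5, 1, 2], 2)
lst[0]=5 != 2: 0 + count([5, 1, 2], 2)
lst[0]=5 != 2: 0 + count([1, 2], 2)
lst[0]=1 != 2: 0 + count([2], 2)
lst[0]=2 == 2: 1 + count([], 2)
= 1


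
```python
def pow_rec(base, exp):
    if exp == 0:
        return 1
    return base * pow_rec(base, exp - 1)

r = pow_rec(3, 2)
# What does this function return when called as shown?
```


pow_rec(3, 2)
= 3 * pow_rec(3, 1)
= 3 * 3 * pow_rec(3, 0)
= 3 * 3 * 1
= 9


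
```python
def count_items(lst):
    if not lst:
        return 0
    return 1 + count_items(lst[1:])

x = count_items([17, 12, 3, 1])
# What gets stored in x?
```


count_items([17, 12, 3, 1])
= 1 + count_items([12, 3, 1])
= 1 + 1 + count_items([3, 1])
= 1 + 1 + 1 + count_items([1])
= 1 + 1 + 1 + 1 + count_items([])
= 1 + 1 + 1 + 1 + 0
= 4


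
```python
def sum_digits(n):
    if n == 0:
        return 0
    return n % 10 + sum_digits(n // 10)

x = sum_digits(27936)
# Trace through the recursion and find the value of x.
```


sum_digits(27936)
= 6 + sum_digits(2793)
= 6 + 3 + sum_digits(279)
= 6 + 3 + 9 + sum_digits(27)
= 6 + 3 + 9 + 7 + sum_digits(2)
= 6 + 3 + 9 + 7 + 2 + sum_digits(0)
= 6 + 3 + 9 + 7 + 2 + 0
= 27


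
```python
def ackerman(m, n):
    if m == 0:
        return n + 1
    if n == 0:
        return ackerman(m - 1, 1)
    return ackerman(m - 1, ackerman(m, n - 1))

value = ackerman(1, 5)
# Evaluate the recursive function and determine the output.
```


ackerman(1, 5)
= ackerman(0, ackerman(1, 4))
First compute ackerman(1, 4) = 6
= ackerman(0, 6)
= 7


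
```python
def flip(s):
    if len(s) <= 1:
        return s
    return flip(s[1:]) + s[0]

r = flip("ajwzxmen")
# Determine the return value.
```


flip("ajwzxmen")
= flip("jwzxmen") + "a"
= flip("wzxmen") + "j" + "a"
= flip("zxmen") + "w" + "j" + "a"
= flip("xmen") + "z" + "w" + "j" + "a"
= flip("men") + "x" + "z" + "w" + "j" + "a"
= flip("en") + "m" + "x" + "z" + "w" + "j" + "a"
= flip("n") + "e" + "m" + "x" + "z" + "w" + "j" + "a"
= "n" + "e" + "m" + "x" + "z" + "w" + "j" + "a"
= "nemxzwja"


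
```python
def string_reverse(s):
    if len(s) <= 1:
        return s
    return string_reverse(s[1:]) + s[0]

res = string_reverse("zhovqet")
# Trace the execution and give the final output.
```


string_reverse("zhovqet")
= string_reverse("hovqet") + "z"
= string_reverse("ovqet") + "h" + "z"
= string_reverse("vqet") + "o" + "h" + "z"
= string_reverse("qet") + "v" + "o" + "h" + "z"
= string_reverse("et") + "q" + "v" + "o" + "h" + "z"
= string_reverse("t") + "e" + "q" + "v" + "o" + "h" + "z"
= "t" + "e" + "q" + "v" + "o" + "h" + "z"
= "teqvohz"


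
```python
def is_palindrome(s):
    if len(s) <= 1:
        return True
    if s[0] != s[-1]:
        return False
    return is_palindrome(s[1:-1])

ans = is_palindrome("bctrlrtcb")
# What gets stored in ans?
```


is_palindrome("bctrlrtcb")
"bctrlrtcb": s[0]='b' == s[-1]='b' -> is_palindrome("ctrlrtc")
"ctrlrtc": s[0]='c' == s[-1]='c' -> is_palindrome("trlrt")
"trlrt": s[0]='t' == s[-1]='t' -> is_palindrome("rlr")
"rlr": s[0]='r' == s[-1]='r' -> is_palindrome("l")
"l": len <= 1 -> True
= True


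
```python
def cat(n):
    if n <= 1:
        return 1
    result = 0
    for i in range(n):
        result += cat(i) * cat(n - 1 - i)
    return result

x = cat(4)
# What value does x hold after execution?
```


cat(4)
= sum of cat(i) * cat(4-1-i) for i in 0..3
First compute sub-values bottom-up:
  cat(0) = 1, cat(1) = 1
  cat(2) = 1*1 + 1*1 = 2
  cat(3) = 1*2 + 1*1 + 2*1 = 5
Now cat(4):
  cat(0)*cat(3) = 1*5 = 5
  cat(1)*cat(2) = 1*2 = 2
  cat(2)*cat(1) = 2*1 = 2
  cat(3)*cat(0) = 5*1 = 5
= 5 + 2 + 2 + 5
= 14


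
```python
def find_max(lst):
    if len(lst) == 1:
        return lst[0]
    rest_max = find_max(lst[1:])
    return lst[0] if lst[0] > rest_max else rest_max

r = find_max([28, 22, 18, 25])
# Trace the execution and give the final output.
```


find_max([28, 22, 18, 25])
= compare 28 with find_max([22, 18, 25])
= compare 22 with find_max([18, 25])
= compare 18 with find_max([25])
Base: find_max([25]) = 25
compare 18 with 25: max = 25
compare 22 with 25: max = 25
compare 28 with 25: max = 28
= 28


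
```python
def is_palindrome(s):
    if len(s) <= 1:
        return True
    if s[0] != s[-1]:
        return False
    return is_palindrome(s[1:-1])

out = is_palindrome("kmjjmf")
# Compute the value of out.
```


is_palindrome("kmjjmf")
"kmjjmf": s[0]='k' != s[-1]='f' -> False
= False


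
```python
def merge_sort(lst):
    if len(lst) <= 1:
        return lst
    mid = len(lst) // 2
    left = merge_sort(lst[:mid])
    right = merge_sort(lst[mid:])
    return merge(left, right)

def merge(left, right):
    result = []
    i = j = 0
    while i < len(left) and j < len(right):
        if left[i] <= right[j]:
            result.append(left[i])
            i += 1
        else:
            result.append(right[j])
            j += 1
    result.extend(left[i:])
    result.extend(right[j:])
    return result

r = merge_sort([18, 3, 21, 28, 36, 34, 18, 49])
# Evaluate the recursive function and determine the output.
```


merge_sort([18, 3, 21, 28, 36, 34, 18, 49])
Split into [18, 3, 21, 28] and [36, 34, 18, 49]
Left sorted: [3, 18, 21, 28]
Right sorted: [18, 34, 36, 49]
Merge [3, 18, 21, 28] and [18, 34, 36, 49]
= [3, 18, 18, 21, 28, 34, 36, 49]


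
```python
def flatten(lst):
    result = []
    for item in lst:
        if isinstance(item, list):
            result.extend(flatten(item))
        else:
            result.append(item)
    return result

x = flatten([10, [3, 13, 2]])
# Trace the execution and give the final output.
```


flatten([10, [3, 13, 2]])
Processing each element:
  10 is not a list -> append 10
  [3, 13, 2] is a list -> flatten recursively -> [3, 13, 2]
= [10, 3, 13, 2]


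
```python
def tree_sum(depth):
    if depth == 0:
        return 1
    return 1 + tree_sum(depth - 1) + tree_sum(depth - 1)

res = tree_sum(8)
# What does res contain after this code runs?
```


tree_sum(8)
= 1 + tree_sum(7) + tree_sum(7)
= 1 + 2 * tree_sum(7)
tree_sum(k) = 2^(k+1) - 1
tree_sum(0) = 1
tree_sum(1) = 3
tree_sum(2) = 7
tree_sum(3) = 15
tree_sum(4) = 31
tree_sum(8) = 2^9 - 1 = 511


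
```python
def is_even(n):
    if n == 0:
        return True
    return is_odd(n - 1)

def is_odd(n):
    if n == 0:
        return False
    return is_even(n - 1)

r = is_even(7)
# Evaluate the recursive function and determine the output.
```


is_even(7)
= is_odd(6)
= is_even(5)
= is_odd(4)
= is_even(3)
= is_odd(2)
= is_even(1)
= is_odd(0)
n == 0: return False
= False


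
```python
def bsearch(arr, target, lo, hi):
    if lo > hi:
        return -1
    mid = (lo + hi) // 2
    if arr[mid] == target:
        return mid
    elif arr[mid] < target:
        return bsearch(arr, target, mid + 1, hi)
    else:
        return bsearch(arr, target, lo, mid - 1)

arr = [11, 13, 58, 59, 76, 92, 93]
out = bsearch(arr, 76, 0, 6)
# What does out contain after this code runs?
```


bsearch(arr, 76, 0, 6)
lo=0, hi=6, mid=3, arr[mid]=59
59 < 76, search right half
lo=4, hi=6, mid=5, arr[mid]=92
92 > 76, search left half
lo=4, hi=4, mid=4, arr[mid]=76
arr[4] == 76, found at index 4
= 4


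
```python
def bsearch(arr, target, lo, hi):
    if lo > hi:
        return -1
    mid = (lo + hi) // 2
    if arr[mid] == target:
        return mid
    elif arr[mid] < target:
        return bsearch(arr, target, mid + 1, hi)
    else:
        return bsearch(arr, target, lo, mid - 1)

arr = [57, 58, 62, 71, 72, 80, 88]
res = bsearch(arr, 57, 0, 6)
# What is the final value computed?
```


bsearch(arr, 57, 0, 6)
lo=0, hi=6, mid=3, arr[mid]=71
71 > 57, search left half
lo=0, hi=2, mid=1, arr[mid]=58
58 > 57, search left half
lo=0, hi=0, mid=0, arr[mid]=57
arr[0] == 57, found at index 0
= 0


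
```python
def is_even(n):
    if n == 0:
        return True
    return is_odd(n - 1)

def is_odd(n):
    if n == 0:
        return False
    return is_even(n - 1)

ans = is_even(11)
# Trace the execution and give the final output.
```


is_even(11)
= is_odd(10)
= is_even(9)
= is_odd(8)
= is_even(7)
= is_odd(6)
= is_even(5)
= is_odd(4)
= is_even(3)
= is_odd(2)
= is_even(1)
= is_odd(0)
n == 0: return False
= False


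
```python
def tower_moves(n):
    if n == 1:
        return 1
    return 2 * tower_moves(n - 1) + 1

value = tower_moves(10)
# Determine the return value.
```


tower_moves(10)
= 2 * tower_moves(9) + 1
= 2 * (2 * tower_moves(8) + 1) + 1
= 2 * (2 * (2 * tower_moves(7) + 1) + 1) + 1
= 2 * (2 * (2 * (2 * tower_moves(6) + 1) + 1) + 1) + 1
= 2 * (2 * (2 * (2 * (2 * tower_moves(5) + 1) + 1) + 1) + 1) + 1
= 2 * (2 * (2 * (2 * (2 * (2 * tower_moves(4) + 1) + 1) + 1) + 1) + 1) + 1
= 2 * (2 * (2 * (2 * (2 * (2 * (2 * tower_moves(3) + 1) + 1) + 1) + 1) + 1) + 1) + 1
= 2 * (2 * (2 * (2 * (2 * (2 * (2 * (2 * tower_moves(2) + 1) + 1) + 1) + 1) + 1) + 1) + 1) + 1
= 2 * (2 * (2 * (2 * (2 * (2 * (2 * (2 * (2 * tower_moves(1) + 1) + 1) + 1) + 1) + 1) + 1) + 1) + 1) + 1
Now compute bottom-up:
tower_moves(1) = 1
tower_moves(2) = 2 * 1 + 1 = 3
tower_moves(3) = 2 * 3 + 1 = 7
tower_moves(4) = 2 * 7 + 1 = 15
tower_moves(5) = 2 * 15 + 1 = 31
tower_moves(6) = 2 * 31 + 1 = 63
tower_moves(7) = 2 * 63 + 1 = 127
tower_moves(8) = 2 * 127 + 1 = 255
tower_moves(9) = 2 * 255 + 1 = 511
tower_moves(10) = 2 * 511 + 1 = 1023
= 1023


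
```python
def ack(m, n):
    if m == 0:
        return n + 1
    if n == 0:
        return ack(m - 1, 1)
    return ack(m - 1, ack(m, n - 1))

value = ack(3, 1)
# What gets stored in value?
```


ack(3, 1)
= ack(2, ack(3, 0))
First compute ack(3, 0) = 5
= ack(2, 5)
= 13


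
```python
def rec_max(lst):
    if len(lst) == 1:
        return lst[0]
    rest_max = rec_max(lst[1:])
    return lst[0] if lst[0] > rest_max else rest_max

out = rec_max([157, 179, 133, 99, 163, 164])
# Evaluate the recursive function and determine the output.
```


rec_max([157, 179, 133, 99, 163, 164])
= compare 157 with rec_max([179, 133, 99, 163, 164])
= compare 179 with rec_max([133, 99, 163, 164])
= compare 133 with rec_max([99, 163, 164])
= compare 99 with rec_max([163, 164])
= compare 163 with rec_max([164])
Base: rec_max([164]) = 164
compare 163 with 164: max = 164
compare 99 with 164: max = 164
compare 133 with 164: max = 164
compare 179 with 164: max = 179
compare 157 with 179: max = 179
= 179


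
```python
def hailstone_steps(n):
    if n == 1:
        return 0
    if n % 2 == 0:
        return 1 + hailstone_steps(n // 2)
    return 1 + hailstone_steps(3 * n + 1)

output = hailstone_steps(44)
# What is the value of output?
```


hailstone_steps(44)
44 is even -> hailstone_steps(22)
22 is even -> hailstone_steps(11)
11 is odd -> 3*11+1 = 34 -> hailstone_steps(34)
34 is even -> hailstone_steps(17)
17 is odd -> 3*17+1 = 52 -> hailstone_steps(52)
52 is even -> hailstone_steps(26)
26 is even -> hailstone_steps(13)
13 is odd -> 3*13+1 = 40 -> hailstone_steps(40)
40 is even -> hailstone_steps(20)
20 is even -> hailstone_steps(10)
10 is even -> hailstone_steps(5)
5 is odd -> 3*5+1 = 16 -> hailstone_steps(16)
16 is even -> hailstone_steps(8)
8 is even -> hailstone_steps(4)
4 is even -> hailstone_steps(2)
2 is even -> hailstone_steps(1)
Reached 1 after 16 steps
= 16


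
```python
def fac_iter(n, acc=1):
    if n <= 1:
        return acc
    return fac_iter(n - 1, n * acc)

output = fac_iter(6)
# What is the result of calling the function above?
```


fac_iter(6, 1)
= fac_iter(5, 6 * 1) = fac_iter(5, 6)
= fac_iter(4, 5 * 6) = fac_iter(4, 30)
= fac_iter(3, 4 * 30) = fac_iter(3, 120)
= fac_iter(2, 3 * 120) = fac_iter(2, 360)
= fac_iter(1, 2 * 360) = fac_iter(1, 720)
n <= 1, return acc = 720


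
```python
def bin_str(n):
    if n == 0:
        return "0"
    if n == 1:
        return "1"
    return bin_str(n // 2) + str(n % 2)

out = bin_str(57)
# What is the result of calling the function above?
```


bin_str(57)
= bin_str(28) + "1"
= bin_str(14) + "0" + "1"
= bin_str(7) + "0" + "0" + "1"
= bin_str(3) + "1" + "0" + "0" + "1"
= bin_str(1) + "1" + "1" + "0" + "0" + "1"
= "1" + "1" + "1" + "0" + "0" + "1"
= "111001"


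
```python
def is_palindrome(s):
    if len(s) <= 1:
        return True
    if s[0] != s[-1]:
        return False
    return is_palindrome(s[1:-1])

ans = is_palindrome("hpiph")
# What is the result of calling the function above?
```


is_palindrome("hpiph")
"hpiph": s[0]='h' == s[-1]='h' -> is_palindrome("pip")
"pip": s[0]='p' == s[-1]='p' -> is_palindrome("i")
"i": len <= 1 -> True
= True


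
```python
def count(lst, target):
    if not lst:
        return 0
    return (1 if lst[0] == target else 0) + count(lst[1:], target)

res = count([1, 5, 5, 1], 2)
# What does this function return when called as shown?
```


count([1, 5, 5, 1], 2)
lst[0]=1 != 2: 0 + count([5, 5, 1], 2)
lst[0]=5 != 2: 0 + count([5, 1], 2)
lst[0]=5 != 2: 0 + count([1], 2)
lst[0]=1 != 2: 0 + count([], 2)
= 0


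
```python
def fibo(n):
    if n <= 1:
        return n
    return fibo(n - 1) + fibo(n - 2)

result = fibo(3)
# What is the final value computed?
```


fibo(3)
= fibo(2) + fibo(1)
Computing bottom-up: fibo(0)=0, fibo(1)=1, fibo(2)=1, fibo(3)=2
= 2


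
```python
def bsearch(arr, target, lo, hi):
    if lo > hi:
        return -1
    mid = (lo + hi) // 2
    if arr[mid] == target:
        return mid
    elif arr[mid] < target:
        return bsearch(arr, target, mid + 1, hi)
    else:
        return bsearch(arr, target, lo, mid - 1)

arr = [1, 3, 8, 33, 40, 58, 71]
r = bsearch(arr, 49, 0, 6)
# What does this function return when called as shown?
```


bsearch(arr, 49, 0, 6)
lo=0, hi=6, mid=3, arr[mid]=33
33 < 49, search right half
lo=4, hi=6, mid=5, arr[mid]=58
58 > 49, search left half
lo=4, hi=4, mid=4, arr[mid]=40
40 < 49, search right half
lo > hi, target not found, return -1
= -1


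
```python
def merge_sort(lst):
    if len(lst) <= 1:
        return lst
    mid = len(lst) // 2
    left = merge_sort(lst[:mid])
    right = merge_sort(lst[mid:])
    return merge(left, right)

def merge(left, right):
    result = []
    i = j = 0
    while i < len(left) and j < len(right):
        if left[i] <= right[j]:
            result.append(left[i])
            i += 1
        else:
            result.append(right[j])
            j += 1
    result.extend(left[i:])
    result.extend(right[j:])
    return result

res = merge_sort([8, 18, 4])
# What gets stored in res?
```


merge_sort([8, 18, 4])
Split into [8] and [18, 4]
Left sorted: [8]
Right sorted: [4, 18]
Merge [8] and [4, 18]
= [4, 8, 18]


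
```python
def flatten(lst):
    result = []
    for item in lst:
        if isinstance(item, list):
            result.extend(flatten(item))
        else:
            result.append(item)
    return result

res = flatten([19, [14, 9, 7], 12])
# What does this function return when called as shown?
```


flatten([19, [14, 9, 7], 12])
Processing each element:
  19 is not a list -> append 19
  [14, 9, 7] is a list -> flatten recursively -> [14, 9, 7]
  12 is not a list -> append 12
= [19, 14, 9, 7, 12]


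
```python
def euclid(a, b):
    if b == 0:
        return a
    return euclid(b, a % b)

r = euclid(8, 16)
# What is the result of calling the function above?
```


euclid(8, 16)
= euclid(16, 8 % 16) = euclid(16, 8)
= euclid(8, 16 % 8) = euclid(8, 0)
b == 0, return a = 8


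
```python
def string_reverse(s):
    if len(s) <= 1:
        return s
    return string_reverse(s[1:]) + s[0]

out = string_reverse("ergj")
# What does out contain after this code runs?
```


string_reverse("ergj")
= string_reverse("rgj") + "e"
= string_reverse("gj") + "r" + "e"
= string_reverse("j") + "g" + "r" + "e"
= "j" + "g" + "r" + "e"
= "jgre"


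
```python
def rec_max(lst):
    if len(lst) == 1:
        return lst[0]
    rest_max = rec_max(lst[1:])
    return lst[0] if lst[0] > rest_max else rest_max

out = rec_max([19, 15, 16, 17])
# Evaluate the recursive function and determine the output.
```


rec_max([19, 15, 16, 17])
= compare 19 with rec_max([15, 16, 17])
= compare 15 with rec_max([16, 17])
= compare 16 with rec_max([17])
Base: rec_max([17]) = 17
compare 16 with 17: max = 17
compare 15 with 17: max = 17
compare 19 with 17: max = 19
= 19


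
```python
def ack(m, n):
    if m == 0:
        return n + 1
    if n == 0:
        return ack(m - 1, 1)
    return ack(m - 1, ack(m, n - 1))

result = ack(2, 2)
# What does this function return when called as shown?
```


ack(2, 2)
= ack(1, ack(2, 1))
First compute ack(2, 1) = 5
= ack(1, 5)
= 7


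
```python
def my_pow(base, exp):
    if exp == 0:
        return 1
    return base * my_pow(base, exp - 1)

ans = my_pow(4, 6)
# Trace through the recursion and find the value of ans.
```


my_pow(4, 6)
= 4 * my_pow(4, 5)
= 4 * 4 * my_pow(4, 4)
= 4 * 4 * 4 * my_pow(4, 3)
= 4 * 4 * 4 * 4 * my_pow(4, 2)
= 4 * 4 * 4 * 4 * 4 * my_pow(4, 1)
= 4 * 4 * 4 * 4 * 4 * 4 * my_pow(4, 0)
= 4 * 4 * 4 * 4 * 4 * 4 * 1
= 4096


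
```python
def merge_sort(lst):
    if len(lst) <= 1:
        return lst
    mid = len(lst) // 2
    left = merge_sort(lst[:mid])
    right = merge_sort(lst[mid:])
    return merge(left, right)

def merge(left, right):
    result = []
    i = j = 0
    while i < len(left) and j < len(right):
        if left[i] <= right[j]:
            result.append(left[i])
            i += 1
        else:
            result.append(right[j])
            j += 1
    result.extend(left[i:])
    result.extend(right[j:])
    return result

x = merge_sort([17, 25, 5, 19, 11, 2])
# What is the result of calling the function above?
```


merge_sort([17, 25, 5, 19, 11, 2])
Split into [17, 25, 5] and [19, 11, 2]
Left sorted: [5, 17, 25]
Right sorted: [2, 11, 19]
Merge [5, 17, 25] and [2, 11, 19]
= [2, 5, 11, 17, 19, 25]


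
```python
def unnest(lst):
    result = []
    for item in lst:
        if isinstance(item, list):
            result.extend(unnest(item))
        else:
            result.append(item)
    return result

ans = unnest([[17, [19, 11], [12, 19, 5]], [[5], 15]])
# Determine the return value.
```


unnest([[17, [19, 11], [12, 19, 5]], [[5], 15]])
Processing each element:
  [17, [19, 11], [12, 19, 5]] is a list -> unnest recursively -> [17, 19, 11, 12, 19, 5]
  [[5], 15] is a list -> unnest recursively -> [5, 15]
= [17, 19, 11, 12, 19, 5, 5, 15]


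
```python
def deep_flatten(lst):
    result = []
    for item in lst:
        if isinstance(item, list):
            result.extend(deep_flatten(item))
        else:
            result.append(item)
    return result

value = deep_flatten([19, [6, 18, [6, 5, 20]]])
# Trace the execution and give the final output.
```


deep_flatten([19, [6, 18, [6, 5, 20]]])
Processing each element:
  19 is not a list -> append 19
  [6, 18, [6, 5, 20]] is a list -> deep_flatten recursively -> [6, 18, 6, 5, 20]
= [19, 6, 18, 6, 5, 20]


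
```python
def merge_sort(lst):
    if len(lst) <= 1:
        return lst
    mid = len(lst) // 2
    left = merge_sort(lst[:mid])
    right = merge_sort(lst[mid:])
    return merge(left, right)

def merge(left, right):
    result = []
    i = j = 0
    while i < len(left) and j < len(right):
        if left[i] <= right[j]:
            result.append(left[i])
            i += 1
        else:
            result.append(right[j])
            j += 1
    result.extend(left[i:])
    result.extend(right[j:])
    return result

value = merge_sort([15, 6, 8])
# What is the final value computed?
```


merge_sort([15, 6, 8])
Split into [15] and [6, 8]
Left sorted: [15]
Right sorted: [6, 8]
Merge [15] and [6, 8]
= [6, 8, 15]


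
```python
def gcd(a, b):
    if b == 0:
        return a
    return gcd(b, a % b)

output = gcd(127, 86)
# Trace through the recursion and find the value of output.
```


gcd(127, 86)
= gcd(86, 127 % 86) = gcd(86, 41)
= gcd(41, 86 % 41) = gcd(41, 4)
= gcd(4, 41 % 4) = gcd(4, 1)
= gcd(1, 4 % 1) = gcd(1, 0)
b == 0, return a = 1


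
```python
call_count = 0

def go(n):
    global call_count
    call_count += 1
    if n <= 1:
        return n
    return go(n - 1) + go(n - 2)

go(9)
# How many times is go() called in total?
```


go(9) calls go(8) and go(7); each non-base call branches into two more.
Let C(k) = total number of calls made by go(k), including the call to go(k) itself.
Base cases: C(0) = 1, C(1) = 1
Recurrence: C(k) = 1 + C(k-1) + C(k-2)
  C(2) = 1 + C(1) + C(0) = 1 + 1 + 1 = 3
  C(3) = 1 + C(2) + C(1) = 1 + 3 + 1 = 5
  C(4) = 1 + C(3) + C(2) = 1 + 5 + 3 = 9
  C(5) = 1 + C(4) + C(3) = 1 + 9 + 5 = 15
  C(6) = 1 + C(5) + C(4) = 1 + 15 + 9 = 25
  C(7) = 1 + C(6) + C(5) = 1 + 25 + 15 = 41
  C(8) = 1 + C(7) + C(6) = 1 + 41 + 25 = 67
  C(9) = 1 + C(8) + C(7) = 1 + 67 + 41 = 109
Total calls = C(9) = 109


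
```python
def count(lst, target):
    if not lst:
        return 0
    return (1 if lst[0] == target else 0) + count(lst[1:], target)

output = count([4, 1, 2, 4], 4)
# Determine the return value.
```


count([4, 1, 2, 4], 4)
lst[0]=4 == 4: 1 + count([1, 2, 4], 4)
lst[0]=1 != 4: 0 + count([2, 4], 4)
lst[0]=2 != 4: 0 + count([4], 4)
lst[0]=4 == 4: 1 + count([], 4)
= 2


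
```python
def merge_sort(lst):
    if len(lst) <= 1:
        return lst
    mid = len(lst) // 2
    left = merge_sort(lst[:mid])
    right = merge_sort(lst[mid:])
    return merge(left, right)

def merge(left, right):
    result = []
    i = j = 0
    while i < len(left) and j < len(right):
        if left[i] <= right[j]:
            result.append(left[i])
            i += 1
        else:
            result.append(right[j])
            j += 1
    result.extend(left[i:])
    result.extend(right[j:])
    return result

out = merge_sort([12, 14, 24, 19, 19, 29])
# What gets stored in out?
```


merge_sort([12, 14, 24, 19, 19, 29])
Split into [12, 14, 24] and [19, 19, 29]
Left sorted: [12, 14, 24]
Right sorted: [19, 19, 29]
Merge [12, 14, 24] and [19, 19, 29]
= [12, 14, 19, 19, 24, 29]


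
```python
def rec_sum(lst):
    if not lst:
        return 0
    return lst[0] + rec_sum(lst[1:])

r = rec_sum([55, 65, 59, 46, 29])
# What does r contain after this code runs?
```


rec_sum([55, 65, 59, 46, 29])
= 55 + rec_sum([65, 59, 46, 29])
= 55 + 65 + rec_sum([59, 46, 29])
= 55 + 65 + 59 + rec_sum([46, 29])
= 55 + 65 + 59 + 46 + rec_sum([29])
= 55 + 65 + 59 + 46 + 29 + rec_sum([])
= 55 + 65 + 59 + 46 + 29 + 0
= 254


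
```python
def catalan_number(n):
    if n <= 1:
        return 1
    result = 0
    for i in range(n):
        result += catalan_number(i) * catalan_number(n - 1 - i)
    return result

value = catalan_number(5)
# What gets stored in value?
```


catalan_number(5)
= sum of catalan_number(i) * catalan_number(5-1-i) for i in 0..4
First compute sub-values bottom-up:
  catalan_number(0) = 1, catalan_number(1) = 1
  catalan_number(2) = 1*1 + 1*1 = 2
  catalan_number(3) = 1*2 + 1*1 + 2*1 = 5
  catalan_number(4) = 1*5 + 1*2 + 2*1 + 5*1 = 14
Now catalan_number(5):
  catalan_number(0)*catalan_number(4) = 1*14 = 14
  catalan_number(1)*catalan_number(3) = 1*5 = 5
  catalan_number(2)*catalan_number(2) = 2*2 = 4
  catalan_number(3)*catalan_number(1) = 5*1 = 5
  catalan_number(4)*catalan_number(0) = 14*1 = 14
= 14 + 5 + 4 + 5 + 14
= 42


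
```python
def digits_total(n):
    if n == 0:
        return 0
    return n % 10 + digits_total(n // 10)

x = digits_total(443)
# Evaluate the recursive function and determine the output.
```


digits_total(443)
= 3 + digits_total(44)
= 3 + 4 + digits_total(4)
= 3 + 4 + 4 + digits_total(0)
= 3 + 4 + 4 + 0
= 11


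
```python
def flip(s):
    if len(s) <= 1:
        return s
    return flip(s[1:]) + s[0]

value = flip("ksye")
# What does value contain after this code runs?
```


flip("ksye")
= flip("sye") + "k"
= flip("ye") + "s" + "k"
= flip("e") + "y" + "s" + "k"
= "e" + "y" + "s" + "k"
= "eysk"


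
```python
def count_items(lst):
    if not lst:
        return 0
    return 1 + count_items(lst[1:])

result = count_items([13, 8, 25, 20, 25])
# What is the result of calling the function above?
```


count_items([13, 8, 25, 20, 25])
= 1 + count_items([8, 25, 20, 25])
= 1 + 1 + count_items([25, 20, 25])
= 1 + 1 + 1 + count_items([20, 25])
= 1 + 1 + 1 + 1 + count_items([25])
= 1 + 1 + 1 + 1 + 1 + count_items([])
= 1 + 1 + 1 + 1 + 1 + 0
= 5


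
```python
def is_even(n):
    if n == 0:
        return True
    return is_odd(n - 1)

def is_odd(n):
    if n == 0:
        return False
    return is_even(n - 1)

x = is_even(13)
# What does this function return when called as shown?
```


is_even(13)
= is_odd(12)
= is_even(11)
= is_odd(10)
= is_even(9)
= is_odd(8)
= is_even(7)
= is_odd(6)
= is_even(5)
= is_odd(4)
= is_even(3)
= is_odd(2)
= is_even(1)
= is_odd(0)
n == 0: return False
= False


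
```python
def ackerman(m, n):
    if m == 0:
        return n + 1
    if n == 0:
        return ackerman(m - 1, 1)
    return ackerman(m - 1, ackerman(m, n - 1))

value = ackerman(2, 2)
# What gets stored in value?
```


ackerman(2, 2)
= ackerman(1, ackerman(2, 1))
First compute ackerman(2, 1) = 5
= ackerman(1, 5)
= 7


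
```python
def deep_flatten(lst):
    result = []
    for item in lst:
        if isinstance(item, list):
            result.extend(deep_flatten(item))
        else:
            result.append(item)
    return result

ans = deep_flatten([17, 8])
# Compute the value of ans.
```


deep_flatten([17, 8])
Processing each element:
  17 is not a list -> append 17
  8 is not a list -> append 8
= [17, 8]


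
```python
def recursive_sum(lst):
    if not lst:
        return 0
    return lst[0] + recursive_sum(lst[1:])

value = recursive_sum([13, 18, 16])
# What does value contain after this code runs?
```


recursive_sum([13, 18, 16])
= 13 + recursive_sum([18, 16])
= 13 + 18 + recursive_sum([16])
= 13 + 18 + 16 + recursive_sum([])
= 13 + 18 + 16 + 0
= 47


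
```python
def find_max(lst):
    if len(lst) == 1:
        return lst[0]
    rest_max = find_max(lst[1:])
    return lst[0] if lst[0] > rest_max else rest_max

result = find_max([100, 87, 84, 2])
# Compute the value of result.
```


find_max([100, 87, 84, 2])
= compare 100 with find_max([87, 84, 2])
= compare 87 with find_max([84, 2])
= compare 84 with find_max([2])
Base: find_max([2]) = 2
compare 84 with 2: max = 84
compare 87 with 84: max = 87
compare 100 with 87: max = 100
= 100


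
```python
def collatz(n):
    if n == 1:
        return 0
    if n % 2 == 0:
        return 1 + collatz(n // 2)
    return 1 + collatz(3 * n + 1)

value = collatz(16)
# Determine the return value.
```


collatz(16)
16 is even -> collatz(8)
8 is even -> collatz(4)
4 is even -> collatz(2)
2 is even -> collatz(1)
Reached 1 after 4 steps
= 4


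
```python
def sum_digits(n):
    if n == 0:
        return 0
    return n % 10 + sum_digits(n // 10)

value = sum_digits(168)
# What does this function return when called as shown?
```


sum_digits(168)
= 8 + sum_digits(16)
= 8 + 6 + sum_digits(1)
= 8 + 6 + 1 + sum_digits(0)
= 8 + 6 + 1 + 0
= 15


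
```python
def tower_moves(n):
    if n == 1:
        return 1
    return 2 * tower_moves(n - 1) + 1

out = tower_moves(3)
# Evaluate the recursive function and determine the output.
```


tower_moves(3)
= 2 * tower_moves(2) + 1
= 2 * (2 * tower_moves(1) + 1) + 1
Now compute bottom-up:
tower_moves(1) = 1
tower_moves(2) = 2 * 1 + 1 = 3
tower_moves(3) = 2 * 3 + 1 = 7
= 7


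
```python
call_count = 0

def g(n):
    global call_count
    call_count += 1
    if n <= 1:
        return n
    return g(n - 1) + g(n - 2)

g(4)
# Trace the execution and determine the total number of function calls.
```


g(4) calls g(3) and g(2); each non-base call branches into two more.
Let C(k) = total number of calls made by g(k), including the call to g(k) itself.
Base cases: C(0) = 1, C(1) = 1
Recurrence: C(k) = 1 + C(k-1) + C(k-2)
  C(2) = 1 + C(1) + C(0) = 1 + 1 + 1 = 3
  C(3) = 1 + C(2) + C(1) = 1 + 3 + 1 = 5
  C(4) = 1 + C(3) + C(2) = 1 + 5 + 3 = 9
Total calls = C(4) = 9


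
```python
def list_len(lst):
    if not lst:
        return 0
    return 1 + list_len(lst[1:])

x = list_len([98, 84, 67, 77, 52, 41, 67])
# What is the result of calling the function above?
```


list_len([98, 84, 67, 77, 52, 41, 67])
= 1 + list_len([84, 67, 77, 52, 41, 67])
= 1 + 1 + list_len([67, 77, 52, 41, 67])
= 1 + 1 + 1 + list_len([77, 52, 41, 67])
= 1 + 1 + 1 + 1 + list_len([52, 41, 67])
= 1 + 1 + 1 + 1 + 1 + list_len([41, 67])
= 1 + 1 + 1 + 1 + 1 + 1 + list_len([67])
= 1 + 1 + 1 + 1 + 1 + 1 + 1 + list_len([])
= 1 + 1 + 1 + 1 + 1 + 1 + 1 + 0
= 7


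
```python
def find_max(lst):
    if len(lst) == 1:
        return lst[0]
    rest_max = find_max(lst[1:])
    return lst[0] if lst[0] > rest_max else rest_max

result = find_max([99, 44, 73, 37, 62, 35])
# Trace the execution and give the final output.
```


find_max([99, 44, 73, 37, 62, 35])
= compare 99 with find_max([44, 73, 37, 62, 35])
= compare 44 with find_max([73, 37, 62, 35])
= compare 73 with find_max([37, 62, 35])
= compare 37 with find_max([62, 35])
= compare 62 with find_max([35])
Base: find_max([35]) = 35
compare 62 with 35: max = 62
compare 37 with 62: max = 62
compare 73 with 62: max = 73
compare 44 with 73: max = 73
compare 99 with 73: max = 99
= 99


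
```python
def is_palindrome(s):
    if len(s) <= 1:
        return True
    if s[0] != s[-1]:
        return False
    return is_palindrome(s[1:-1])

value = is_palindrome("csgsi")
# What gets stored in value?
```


is_palindrome("csgsi")
"csgsi": s[0]='c' != s[-1]='i' -> False
= False


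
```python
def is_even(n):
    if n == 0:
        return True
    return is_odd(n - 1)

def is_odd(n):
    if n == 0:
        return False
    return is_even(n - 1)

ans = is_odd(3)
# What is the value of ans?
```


is_odd(3)
= is_even(2)
= is_odd(1)
= is_even(0)
n == 0: return True
= True


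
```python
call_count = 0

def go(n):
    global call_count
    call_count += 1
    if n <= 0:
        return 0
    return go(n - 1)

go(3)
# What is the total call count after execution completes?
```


go(3) calls go(2) calls ... calls go(0)
Total calls: 3 + 1 (for base case) = 4


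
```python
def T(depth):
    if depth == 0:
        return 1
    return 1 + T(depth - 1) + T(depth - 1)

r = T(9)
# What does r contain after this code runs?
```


T(9)
= 1 + T(8) + T(8)
= 1 + 2 * T(8)
T(k) = 2^(k+1) - 1
T(0) = 1
T(1) = 3
T(2) = 7
T(3) = 15
T(4) = 31
T(9) = 2^10 - 1 = 1023


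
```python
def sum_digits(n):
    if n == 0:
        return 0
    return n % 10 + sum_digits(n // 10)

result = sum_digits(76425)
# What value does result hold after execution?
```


sum_digits(76425)
= 5 + sum_digits(7642)
= 5 + 2 + sum_digits(764)
= 5 + 2 + 4 + sum_digits(76)
= 5 + 2 + 4 + 6 + sum_digits(7)
= 5 + 2 + 4 + 6 + 7 + sum_digits(0)
= 5 + 2 + 4 + 6 + 7 + 0
= 24


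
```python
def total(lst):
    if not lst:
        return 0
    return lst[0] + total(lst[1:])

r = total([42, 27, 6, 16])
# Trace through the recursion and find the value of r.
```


total([42, 27, 6, 16])
= 42 + total([27, 6, 16])
= 42 + 27 + total([6, 16])
= 42 + 27 + 6 + total([16])
= 42 + 27 + 6 + 16 + total([])
= 42 + 27 + 6 + 16 + 0
= 91


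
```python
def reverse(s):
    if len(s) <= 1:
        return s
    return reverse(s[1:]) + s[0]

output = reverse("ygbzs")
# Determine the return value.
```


reverse("ygbzs")
= reverse("gbzs") + "y"
= reverse("bzs") + "g" + "y"
= reverse("zs") + "b" + "g" + "y"
= reverse("s") + "z" + "b" + "g" + "y"
= "s" + "z" + "b" + "g" + "y"
= "szbgy"


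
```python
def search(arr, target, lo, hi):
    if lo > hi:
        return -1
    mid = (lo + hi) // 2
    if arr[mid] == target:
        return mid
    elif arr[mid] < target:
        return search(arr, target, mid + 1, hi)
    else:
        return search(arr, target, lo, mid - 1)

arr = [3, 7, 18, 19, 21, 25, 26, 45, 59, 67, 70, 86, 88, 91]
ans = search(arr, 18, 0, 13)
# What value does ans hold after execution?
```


search(arr, 18, 0, 13)
lo=0, hi=13, mid=6, arr[mid]=26
26 > 18, search left half
lo=0, hi=5, mid=2, arr[mid]=18
arr[2] == 18, found at index 2
= 2


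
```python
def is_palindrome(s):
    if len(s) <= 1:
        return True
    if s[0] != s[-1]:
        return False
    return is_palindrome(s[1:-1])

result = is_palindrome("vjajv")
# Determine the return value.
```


is_palindrome("vjajv")
"vjajv": s[0]='v' == s[-1]='v' -> is_palindrome("jaj")
"jaj": s[0]='j' == s[-1]='j' -> is_palindrome("a")
"a": len <= 1 -> True
= True


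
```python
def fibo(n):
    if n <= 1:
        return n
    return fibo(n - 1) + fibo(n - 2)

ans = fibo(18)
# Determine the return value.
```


fibo(18)
= fibo(17) + fibo(16)
= (fibo(16) + fibo(15)) + fibo(16)
Computing bottom-up: fibo(0)=0, fibo(1)=1, fibo(2)=1, fibo(3)=2, fibo(4)=3, fibo(5)=5, fibo(6)=8, fibo(7)=13, fibo(8)=21, fibo(9)=34, fibo(10)=55, fibo(11)=89, fibo(12)=144, fibo(13)=233, fibo(14)=377, fibo(15)=610, fibo(16)=987, fibo(17)=1597, fibo(18)=2584
= 2584


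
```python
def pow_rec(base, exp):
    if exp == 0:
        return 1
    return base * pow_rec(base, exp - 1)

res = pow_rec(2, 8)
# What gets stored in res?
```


pow_rec(2, 8)
= 2 * pow_rec(2, 7)
= 2 * 2 * pow_rec(2, 6)
= 2 * 2 * 2 * pow_rec(2, 5)
= 2 * 2 * 2 * 2 * pow_rec(2, 4)
= 2 * 2 * 2 * 2 * 2 * pow_rec(2, 3)
= 2 * 2 * 2 * 2 * 2 * 2 * pow_rec(2, 2)
= 2 * 2 * 2 * 2 * 2 * 2 * 2 * pow_rec(2, 1)
= 2 * 2 * 2 * 2 * 2 * 2 * 2 * 2 * pow_rec(2, 0)
= 2 * 2 * 2 * 2 * 2 * 2 * 2 * 2 * 1
= 256


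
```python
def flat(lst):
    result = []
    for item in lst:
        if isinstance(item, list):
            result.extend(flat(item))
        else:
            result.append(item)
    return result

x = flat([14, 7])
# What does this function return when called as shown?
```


flat([14, 7])
Processing each element:
  14 is not a list -> append 14
  7 is not a list -> append 7
= [14, 7]


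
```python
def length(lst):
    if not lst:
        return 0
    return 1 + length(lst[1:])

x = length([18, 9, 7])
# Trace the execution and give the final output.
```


length([18, 9, 7])
= 1 + length([9, 7])
= 1 + 1 + length([7])
= 1 + 1 + 1 + length([])
= 1 + 1 + 1 + 0
= 3


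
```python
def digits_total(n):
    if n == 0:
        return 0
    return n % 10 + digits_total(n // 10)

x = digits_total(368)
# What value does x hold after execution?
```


digits_total(368)
= 8 + digits_total(36)
= 8 + 6 + digits_total(3)
= 8 + 6 + 3 + digits_total(0)
= 8 + 6 + 3 + 0
= 17


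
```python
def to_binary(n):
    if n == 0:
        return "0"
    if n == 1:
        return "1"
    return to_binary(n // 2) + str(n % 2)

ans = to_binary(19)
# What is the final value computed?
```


to_binary(19)
= to_binary(9) + "1"
= to_binary(4) + "1" + "1"
= to_binary(2) + "0" + "1" + "1"
= to_binary(1) + "0" + "0" + "1" + "1"
= "1" + "0" + "0" + "1" + "1"
= "10011"


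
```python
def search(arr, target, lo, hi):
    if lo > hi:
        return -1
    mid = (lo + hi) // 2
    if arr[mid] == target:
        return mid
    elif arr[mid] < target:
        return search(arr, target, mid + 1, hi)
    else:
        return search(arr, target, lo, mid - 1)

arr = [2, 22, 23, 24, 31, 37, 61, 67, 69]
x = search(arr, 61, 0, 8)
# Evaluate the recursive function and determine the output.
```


search(arr, 61, 0, 8)
lo=0, hi=8, mid=4, arr[mid]=31
31 < 61, search right half
lo=5, hi=8, mid=6, arr[mid]=61
arr[6] == 61, found at index 6
= 6


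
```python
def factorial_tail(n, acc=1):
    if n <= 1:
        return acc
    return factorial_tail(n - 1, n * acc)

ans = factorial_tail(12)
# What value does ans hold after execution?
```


factorial_tail(12, 1)
= factorial_tail(11, 12 * 1) = factorial_tail(11, 12)
= factorial_tail(10, 11 * 12) = factorial_tail(10, 132)
= factorial_tail(9, 10 * 132) = factorial_tail(9, 1320)
= factorial_tail(8, 9 * 1320) = factorial_tail(8, 11880)
= factorial_tail(7, 8 * 11880) = factorial_tail(7, 95040)
= factorial_tail(6, 7 * 95040) = factorial_tail(6, 665280)
= factorial_tail(5, 6 * 665280) = factorial_tail(5, 3991680)
= factorial_tail(4, 5 * 3991680) = factorial_tail(4, 19958400)
= factorial_tail(3, 4 * 19958400) = factorial_tail(3, 79833600)
= factorial_tail(2, 3 * 79833600) = factorial_tail(2, 239500800)
= factorial_tail(1, 2 * 239500800) = factorial_tail(1, 479001600)
n <= 1, return acc = 479001600


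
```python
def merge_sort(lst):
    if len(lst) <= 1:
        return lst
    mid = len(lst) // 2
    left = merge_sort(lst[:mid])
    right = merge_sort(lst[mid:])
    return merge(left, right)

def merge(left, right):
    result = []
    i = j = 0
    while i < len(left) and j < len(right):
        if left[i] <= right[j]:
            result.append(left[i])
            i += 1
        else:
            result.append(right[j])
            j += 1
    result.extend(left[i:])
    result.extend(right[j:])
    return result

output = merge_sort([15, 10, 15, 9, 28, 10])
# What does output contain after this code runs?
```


merge_sort([15, 10, 15, 9, 28, 10])
Split into [15, 10, 15] and [9, 28, 10]
Left sorted: [10, 15, 15]
Right sorted: [9, 10, 28]
Merge [10, 15, 15] and [9, 10, 28]
= [9, 10, 10, 15, 15, 28]


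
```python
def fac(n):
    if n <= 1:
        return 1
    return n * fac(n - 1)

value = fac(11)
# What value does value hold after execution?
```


fac(11)
= 11 * fac(10)
= 11 * 10 * fac(9)
= 11 * 10 * 9 * fac(8)
= 11 * 10 * 9 * 8 * fac(7)
= 11 * 10 * 9 * 8 * 7 * fac(6)
= 11 * 10 * 9 * 8 * 7 * 6 * fac(5)
= 11 * 10 * 9 * 8 * 7 * 6 * 5 * fac(4)
= 11 * 10 * 9 * 8 * 7 * 6 * 5 * 4 * fac(3)
= 11 * 10 * 9 * 8 * 7 * 6 * 5 * 4 * 3 * fac(2)
= 11 * 10 * 9 * 8 * 7 * 6 * 5 * 4 * 3 * 2 * fac(1)
= 11 * 10 * 9 * 8 * 7 * 6 * 5 * 4 * 3 * 2 * 1
= 39916800


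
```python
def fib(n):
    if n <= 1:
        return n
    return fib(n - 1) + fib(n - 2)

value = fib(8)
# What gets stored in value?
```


fib(8)
= fib(7) + fib(6)
= (fib(6) + fib(5)) + fib(6)
Computing bottom-up: fib(0)=0, fib(1)=1, fib(2)=1, fib(3)=2, fib(4)=3, fib(5)=5, fib(6)=8, fib(7)=13, fib(8)=21
= 21
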